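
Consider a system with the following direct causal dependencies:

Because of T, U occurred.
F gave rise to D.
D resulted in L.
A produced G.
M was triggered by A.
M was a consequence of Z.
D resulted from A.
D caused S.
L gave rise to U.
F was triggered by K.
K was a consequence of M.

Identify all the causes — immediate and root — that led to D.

Immediate causes of D: A, F.
Further upstream: Z, M, K.

A, F, K, M, Z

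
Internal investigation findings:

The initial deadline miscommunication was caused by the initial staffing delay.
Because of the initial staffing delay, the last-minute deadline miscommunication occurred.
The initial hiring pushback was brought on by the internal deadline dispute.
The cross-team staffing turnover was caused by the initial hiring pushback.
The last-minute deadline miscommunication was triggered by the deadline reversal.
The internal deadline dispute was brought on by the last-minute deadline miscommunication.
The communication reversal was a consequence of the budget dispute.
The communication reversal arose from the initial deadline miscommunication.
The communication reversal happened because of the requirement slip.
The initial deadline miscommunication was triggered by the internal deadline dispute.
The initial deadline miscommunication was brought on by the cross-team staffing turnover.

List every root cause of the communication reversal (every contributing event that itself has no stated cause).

the budget dispute, the deadline reversal, the initial staffing delay, the requirement slip

Tracing upstream from the communication reversal: the communication reversal ← the requirement slip.
A separate upstream branch: the communication reversal ← the initial deadline miscommunication ← the initial staffing delay.
A separate upstream branch: the communication reversal ← the initial deadline miscommunication ← the internal deadline dispute ← the last-minute deadline miscommunication ← the deadline reversal.
A separate upstream branch: the communication reversal ← the budget dispute.
Each of those chain origins has no stated cause.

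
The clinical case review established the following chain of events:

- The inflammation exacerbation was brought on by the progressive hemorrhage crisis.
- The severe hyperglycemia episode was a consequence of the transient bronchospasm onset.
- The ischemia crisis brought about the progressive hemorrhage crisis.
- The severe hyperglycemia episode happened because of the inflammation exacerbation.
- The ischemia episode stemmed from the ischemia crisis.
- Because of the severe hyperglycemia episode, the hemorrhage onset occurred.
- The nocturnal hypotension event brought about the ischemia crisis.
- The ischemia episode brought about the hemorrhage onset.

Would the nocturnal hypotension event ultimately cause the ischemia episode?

There is a causal chain: the nocturnal hypotension event → the ischemia crisis → the ischemia episode.

Yes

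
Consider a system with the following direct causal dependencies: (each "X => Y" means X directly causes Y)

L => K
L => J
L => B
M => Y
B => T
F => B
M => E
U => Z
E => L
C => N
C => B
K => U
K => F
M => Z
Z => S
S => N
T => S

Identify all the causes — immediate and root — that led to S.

Immediate causes of S: Z, T.
Further upstream: M, E, L, K, C, F, B, U.

B, C, E, F, K, L, M, T, U, Z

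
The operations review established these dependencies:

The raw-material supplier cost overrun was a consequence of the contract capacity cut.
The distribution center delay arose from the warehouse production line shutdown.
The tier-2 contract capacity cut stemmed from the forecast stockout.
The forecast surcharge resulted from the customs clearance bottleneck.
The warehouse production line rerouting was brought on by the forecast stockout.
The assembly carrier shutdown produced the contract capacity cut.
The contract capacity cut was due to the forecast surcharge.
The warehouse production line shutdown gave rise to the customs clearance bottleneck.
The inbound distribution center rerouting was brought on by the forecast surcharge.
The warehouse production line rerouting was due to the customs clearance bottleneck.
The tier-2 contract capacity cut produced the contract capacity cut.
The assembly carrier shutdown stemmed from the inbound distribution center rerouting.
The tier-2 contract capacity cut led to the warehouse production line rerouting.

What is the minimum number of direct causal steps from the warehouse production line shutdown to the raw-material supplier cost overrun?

4

Shortest chain: the warehouse production line shutdown → the customs clearance bottleneck → the forecast surcharge → the contract capacity cut → the raw-material supplier cost overrun.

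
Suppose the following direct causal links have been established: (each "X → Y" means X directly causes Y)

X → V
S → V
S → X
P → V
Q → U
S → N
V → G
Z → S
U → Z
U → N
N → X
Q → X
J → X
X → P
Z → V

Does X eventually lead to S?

No

X leads to P, V, G; S is not among them.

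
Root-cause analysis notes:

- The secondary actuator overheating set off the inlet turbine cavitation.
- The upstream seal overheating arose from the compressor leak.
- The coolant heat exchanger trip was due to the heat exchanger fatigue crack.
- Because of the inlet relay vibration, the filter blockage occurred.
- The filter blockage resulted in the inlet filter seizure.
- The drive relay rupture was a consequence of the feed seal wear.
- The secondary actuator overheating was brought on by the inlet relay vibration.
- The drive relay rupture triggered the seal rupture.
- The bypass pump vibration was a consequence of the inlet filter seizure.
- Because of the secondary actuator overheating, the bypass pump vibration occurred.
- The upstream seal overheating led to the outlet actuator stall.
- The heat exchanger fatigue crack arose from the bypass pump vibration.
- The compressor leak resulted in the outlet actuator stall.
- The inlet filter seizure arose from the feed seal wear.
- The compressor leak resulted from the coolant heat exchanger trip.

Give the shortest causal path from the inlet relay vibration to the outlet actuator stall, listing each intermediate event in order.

the inlet relay vibration → the secondary actuator overheating
the secondary actuator overheating → the bypass pump vibration
the bypass pump vibration → the heat exchanger fatigue crack
the heat exchanger fatigue crack → the coolant heat exchanger trip
the coolant heat exchanger trip → the compressor leak
the compressor leak → the outlet actuator stall
Length: 6 steps.

the inlet relay vibration → the secondary actuator overheating → the bypass pump vibration → the heat exchanger fatigue crack → the coolant heat exchanger trip → the compressor leak → the outlet actuator stall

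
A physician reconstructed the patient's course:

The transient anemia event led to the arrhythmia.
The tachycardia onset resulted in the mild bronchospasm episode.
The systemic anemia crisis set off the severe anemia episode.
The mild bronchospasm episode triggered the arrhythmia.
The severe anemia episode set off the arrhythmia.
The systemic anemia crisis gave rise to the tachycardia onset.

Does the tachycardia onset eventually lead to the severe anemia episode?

No

The tachycardia onset leads to the mild bronchospasm episode, the arrhythmia; the severe anemia episode is not among them.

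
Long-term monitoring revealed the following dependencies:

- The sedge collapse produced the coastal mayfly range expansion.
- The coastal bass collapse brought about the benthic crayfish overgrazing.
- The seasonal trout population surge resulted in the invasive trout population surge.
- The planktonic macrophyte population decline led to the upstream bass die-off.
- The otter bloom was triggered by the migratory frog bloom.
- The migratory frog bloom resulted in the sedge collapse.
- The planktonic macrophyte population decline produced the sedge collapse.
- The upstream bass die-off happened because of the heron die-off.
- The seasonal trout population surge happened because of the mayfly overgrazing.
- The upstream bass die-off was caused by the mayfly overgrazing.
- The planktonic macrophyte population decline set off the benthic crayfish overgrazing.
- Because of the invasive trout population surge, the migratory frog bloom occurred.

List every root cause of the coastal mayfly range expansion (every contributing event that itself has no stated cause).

the mayfly overgrazing, the planktonic macrophyte population decline

Tracing upstream from the coastal mayfly range expansion: the coastal mayfly range expansion ← the sedge collapse ← the migratory frog bloom ← the invasive trout population surge ← the seasonal trout population surge ← the mayfly overgrazing.
A separate upstream branch: the coastal mayfly range expansion ← the sedge collapse ← the planktonic macrophyte population decline.
Each of those chain origins has no stated cause.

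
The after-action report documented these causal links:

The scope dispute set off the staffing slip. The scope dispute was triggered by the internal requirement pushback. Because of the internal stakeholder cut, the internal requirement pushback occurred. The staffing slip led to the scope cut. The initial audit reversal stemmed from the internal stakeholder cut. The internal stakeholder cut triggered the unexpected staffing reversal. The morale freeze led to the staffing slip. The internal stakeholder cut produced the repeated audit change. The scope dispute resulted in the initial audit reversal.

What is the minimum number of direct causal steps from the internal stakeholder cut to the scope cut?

4

Shortest chain: the internal stakeholder cut → the internal requirement pushback → the scope dispute → the staffing slip → the scope cut.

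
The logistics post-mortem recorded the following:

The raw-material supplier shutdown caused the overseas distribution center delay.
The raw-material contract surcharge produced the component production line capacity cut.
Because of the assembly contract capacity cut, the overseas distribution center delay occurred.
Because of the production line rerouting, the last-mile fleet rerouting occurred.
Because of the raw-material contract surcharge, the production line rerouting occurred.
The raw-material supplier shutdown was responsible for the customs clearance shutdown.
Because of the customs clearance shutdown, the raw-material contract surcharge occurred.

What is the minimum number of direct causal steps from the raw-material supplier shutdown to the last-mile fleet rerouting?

4

Shortest chain: the raw-material supplier shutdown → the customs clearance shutdown → the raw-material contract surcharge → the production line rerouting → the last-mile fleet rerouting.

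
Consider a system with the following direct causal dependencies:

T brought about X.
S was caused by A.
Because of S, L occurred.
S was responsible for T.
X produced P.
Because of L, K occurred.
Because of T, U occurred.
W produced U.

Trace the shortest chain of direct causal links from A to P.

A → S
S → T
T → X
X → P
Length: 4 steps.

A → S → T → X → P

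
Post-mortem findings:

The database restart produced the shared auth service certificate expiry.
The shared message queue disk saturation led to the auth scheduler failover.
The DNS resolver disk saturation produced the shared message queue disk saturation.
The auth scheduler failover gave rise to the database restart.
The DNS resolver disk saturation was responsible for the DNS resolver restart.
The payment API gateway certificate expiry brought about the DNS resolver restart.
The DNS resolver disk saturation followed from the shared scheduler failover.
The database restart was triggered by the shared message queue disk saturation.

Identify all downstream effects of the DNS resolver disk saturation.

Direct effects: the shared message queue disk saturation, the DNS resolver restart.
2 steps out: the auth scheduler failover, the database restart.
3 steps out: the shared auth service certificate expiry.
Not reachable from it: the shared scheduler failover, the payment API gateway certificate expiry.

the DNS resolver restart, the auth scheduler failover, the database restart, the shared auth service certificate expiry, the shared message queue disk saturation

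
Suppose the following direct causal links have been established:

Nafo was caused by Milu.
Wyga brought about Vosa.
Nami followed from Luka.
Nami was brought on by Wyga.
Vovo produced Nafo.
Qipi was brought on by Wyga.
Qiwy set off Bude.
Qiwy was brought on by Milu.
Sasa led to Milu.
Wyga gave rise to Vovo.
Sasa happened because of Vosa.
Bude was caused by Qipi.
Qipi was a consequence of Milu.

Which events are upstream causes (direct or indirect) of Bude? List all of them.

Milu, Qipi, Qiwy, Sasa, Vosa, Wyga

Immediate causes of Bude: Qipi, Qiwy.
Further upstream: Wyga, Vosa, Sasa, Milu.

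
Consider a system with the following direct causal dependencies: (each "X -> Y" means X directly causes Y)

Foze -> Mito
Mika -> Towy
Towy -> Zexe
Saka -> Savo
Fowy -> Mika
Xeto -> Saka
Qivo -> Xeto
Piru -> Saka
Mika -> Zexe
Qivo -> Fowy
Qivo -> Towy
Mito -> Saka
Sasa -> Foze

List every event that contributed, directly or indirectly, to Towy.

Fowy, Mika, Qivo

Immediate causes of Towy: Qivo, Mika.
Further upstream: Fowy.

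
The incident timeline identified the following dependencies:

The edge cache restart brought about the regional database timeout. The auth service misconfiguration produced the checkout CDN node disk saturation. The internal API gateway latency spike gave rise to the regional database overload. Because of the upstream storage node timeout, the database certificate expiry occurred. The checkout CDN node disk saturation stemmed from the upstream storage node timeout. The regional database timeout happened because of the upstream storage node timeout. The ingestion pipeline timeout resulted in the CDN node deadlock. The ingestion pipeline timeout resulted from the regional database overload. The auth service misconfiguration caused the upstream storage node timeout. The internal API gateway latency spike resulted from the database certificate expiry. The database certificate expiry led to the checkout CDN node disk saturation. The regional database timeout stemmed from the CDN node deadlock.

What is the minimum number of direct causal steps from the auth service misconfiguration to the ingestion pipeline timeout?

Shortest chain: the auth service misconfiguration → the upstream storage node timeout → the database certificate expiry → the internal API gateway latency spike → the regional database overload → the ingestion pipeline timeout.

5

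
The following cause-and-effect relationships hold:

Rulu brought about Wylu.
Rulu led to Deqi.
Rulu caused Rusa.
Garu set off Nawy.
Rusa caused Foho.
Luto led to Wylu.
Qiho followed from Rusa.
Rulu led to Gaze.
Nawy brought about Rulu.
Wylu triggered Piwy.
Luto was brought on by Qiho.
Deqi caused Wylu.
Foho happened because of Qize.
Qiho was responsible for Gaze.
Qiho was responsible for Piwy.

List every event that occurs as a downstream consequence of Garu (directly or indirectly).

Deqi, Foho, Gaze, Luto, Nawy, Piwy, Qiho, Rulu, Rusa, Wylu

Direct effects: Nawy.
2 steps out: Rulu.
3 steps out: Rusa, Gaze, Deqi, Wylu.
4 steps out: Foho, Qiho, Piwy.
5 steps out: Luto.
Not reachable from it: Qize.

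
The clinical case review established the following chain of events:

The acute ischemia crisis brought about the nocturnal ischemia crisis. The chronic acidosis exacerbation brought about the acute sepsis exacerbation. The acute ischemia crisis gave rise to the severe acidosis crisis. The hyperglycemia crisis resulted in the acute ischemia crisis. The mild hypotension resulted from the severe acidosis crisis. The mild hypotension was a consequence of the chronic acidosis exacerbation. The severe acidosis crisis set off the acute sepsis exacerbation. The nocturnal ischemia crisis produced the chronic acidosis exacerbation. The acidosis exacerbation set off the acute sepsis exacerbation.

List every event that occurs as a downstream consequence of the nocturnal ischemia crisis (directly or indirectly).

Direct effects: the chronic acidosis exacerbation.
2 steps out: the mild hypotension, the acute sepsis exacerbation.
Not reachable from it: the hyperglycemia crisis, the acute ischemia crisis, the severe acidosis crisis, the acidosis exacerbation.

the acute sepsis exacerbation, the chronic acidosis exacerbation, the mild hypotension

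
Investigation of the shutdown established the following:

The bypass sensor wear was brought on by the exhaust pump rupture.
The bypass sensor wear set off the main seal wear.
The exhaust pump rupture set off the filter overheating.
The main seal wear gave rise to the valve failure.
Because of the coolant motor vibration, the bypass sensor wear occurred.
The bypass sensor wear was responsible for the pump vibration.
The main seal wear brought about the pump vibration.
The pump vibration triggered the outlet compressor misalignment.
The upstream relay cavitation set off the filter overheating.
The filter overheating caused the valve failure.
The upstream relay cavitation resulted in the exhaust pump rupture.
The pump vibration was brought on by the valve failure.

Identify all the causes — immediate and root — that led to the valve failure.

the bypass sensor wear, the coolant motor vibration, the exhaust pump rupture, the filter overheating, the main seal wear, the upstream relay cavitation

Immediate causes of the valve failure: the filter overheating, the main seal wear.
Further upstream: the upstream relay cavitation, the exhaust pump rupture, the bypass sensor wear, the coolant motor vibration.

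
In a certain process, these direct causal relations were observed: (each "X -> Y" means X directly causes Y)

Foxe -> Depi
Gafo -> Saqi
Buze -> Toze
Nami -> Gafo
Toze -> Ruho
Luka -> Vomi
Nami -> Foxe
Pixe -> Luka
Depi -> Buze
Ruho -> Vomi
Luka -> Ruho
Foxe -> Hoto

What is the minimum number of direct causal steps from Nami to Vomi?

6

Shortest chain: Nami → Foxe → Depi → Buze → Toze → Ruho → Vomi.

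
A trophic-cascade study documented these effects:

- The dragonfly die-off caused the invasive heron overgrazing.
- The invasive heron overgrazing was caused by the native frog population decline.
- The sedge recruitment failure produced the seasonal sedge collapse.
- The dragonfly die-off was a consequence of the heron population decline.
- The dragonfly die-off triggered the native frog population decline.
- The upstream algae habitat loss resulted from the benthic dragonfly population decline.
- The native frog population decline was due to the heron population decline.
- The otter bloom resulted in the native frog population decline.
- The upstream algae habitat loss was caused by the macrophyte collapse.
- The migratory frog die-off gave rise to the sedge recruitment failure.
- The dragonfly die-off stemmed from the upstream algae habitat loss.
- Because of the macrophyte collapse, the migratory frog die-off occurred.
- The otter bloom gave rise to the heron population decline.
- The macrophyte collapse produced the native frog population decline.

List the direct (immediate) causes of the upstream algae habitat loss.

the benthic dragonfly population decline, the macrophyte collapse

the benthic dragonfly population decline, the macrophyte collapse → the upstream algae habitat loss with nothing further upstream stated.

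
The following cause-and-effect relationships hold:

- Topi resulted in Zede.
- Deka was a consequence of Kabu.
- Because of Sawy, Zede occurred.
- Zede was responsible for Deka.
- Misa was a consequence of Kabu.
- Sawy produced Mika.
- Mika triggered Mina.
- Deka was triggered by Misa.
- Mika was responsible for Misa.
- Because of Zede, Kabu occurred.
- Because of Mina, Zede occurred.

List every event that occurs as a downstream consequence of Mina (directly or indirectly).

Deka, Kabu, Misa, Zede

Direct effects: Zede.
2 steps out: Kabu, Deka.
3 steps out: Misa.
Not reachable from it: Sawy, Mika, Topi.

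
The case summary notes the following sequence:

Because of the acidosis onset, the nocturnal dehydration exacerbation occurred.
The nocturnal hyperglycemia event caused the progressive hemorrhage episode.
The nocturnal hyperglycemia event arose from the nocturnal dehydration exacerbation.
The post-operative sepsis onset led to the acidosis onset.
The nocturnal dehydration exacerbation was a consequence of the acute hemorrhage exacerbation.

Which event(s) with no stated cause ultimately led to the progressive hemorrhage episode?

Tracing upstream from the progressive hemorrhage episode: the progressive hemorrhage episode ← the nocturnal hyperglycemia event ← the nocturnal dehydration exacerbation ← the acidosis onset ← the post-operative sepsis onset.
A separate upstream branch: the progressive hemorrhage episode ← the nocturnal hyperglycemia event ← the nocturnal dehydration exacerbation ← the acute hemorrhage exacerbation.
Each of those chain origins has no stated cause.

the acute hemorrhage exacerbation, the post-operative sepsis onset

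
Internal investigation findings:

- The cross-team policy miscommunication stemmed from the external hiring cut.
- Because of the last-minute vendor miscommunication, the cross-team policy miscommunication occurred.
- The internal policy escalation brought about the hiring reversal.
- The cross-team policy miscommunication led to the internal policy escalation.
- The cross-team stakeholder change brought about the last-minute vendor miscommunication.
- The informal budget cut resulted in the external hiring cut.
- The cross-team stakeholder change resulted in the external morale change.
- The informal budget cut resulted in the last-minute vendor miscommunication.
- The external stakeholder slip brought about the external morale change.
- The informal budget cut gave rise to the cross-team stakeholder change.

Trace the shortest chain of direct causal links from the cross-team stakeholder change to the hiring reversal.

the cross-team stakeholder change → the last-minute vendor miscommunication → the cross-team policy miscommunication → the internal policy escalation → the hiring reversal

the cross-team stakeholder change → the last-minute vendor miscommunication
the last-minute vendor miscommunication → the cross-team policy miscommunication
the cross-team policy miscommunication → the internal policy escalation
the internal policy escalation → the hiring reversal
Length: 4 steps.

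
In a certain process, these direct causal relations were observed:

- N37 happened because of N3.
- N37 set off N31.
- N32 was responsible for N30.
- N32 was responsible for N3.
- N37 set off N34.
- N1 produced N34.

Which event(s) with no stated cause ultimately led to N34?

N1, N32

Tracing upstream from N34: N34 ← N37 ← N3 ← N32.
A separate upstream branch: N34 ← N1.
Each of those chain origins has no stated cause.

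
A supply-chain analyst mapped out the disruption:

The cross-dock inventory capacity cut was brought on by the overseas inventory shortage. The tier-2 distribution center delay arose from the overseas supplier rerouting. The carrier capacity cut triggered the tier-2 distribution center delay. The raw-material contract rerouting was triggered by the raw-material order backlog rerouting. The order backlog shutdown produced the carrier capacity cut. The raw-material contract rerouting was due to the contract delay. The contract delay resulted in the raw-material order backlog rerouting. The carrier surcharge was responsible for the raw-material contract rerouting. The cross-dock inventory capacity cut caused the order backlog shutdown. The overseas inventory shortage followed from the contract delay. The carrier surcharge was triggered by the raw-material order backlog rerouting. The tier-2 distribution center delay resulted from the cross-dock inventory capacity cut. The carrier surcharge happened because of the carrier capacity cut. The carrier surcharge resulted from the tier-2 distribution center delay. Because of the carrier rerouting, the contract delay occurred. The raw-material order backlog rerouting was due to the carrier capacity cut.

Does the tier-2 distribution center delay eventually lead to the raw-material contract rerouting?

There is a causal chain: the tier-2 distribution center delay → the carrier surcharge → the raw-material contract rerouting.

Yes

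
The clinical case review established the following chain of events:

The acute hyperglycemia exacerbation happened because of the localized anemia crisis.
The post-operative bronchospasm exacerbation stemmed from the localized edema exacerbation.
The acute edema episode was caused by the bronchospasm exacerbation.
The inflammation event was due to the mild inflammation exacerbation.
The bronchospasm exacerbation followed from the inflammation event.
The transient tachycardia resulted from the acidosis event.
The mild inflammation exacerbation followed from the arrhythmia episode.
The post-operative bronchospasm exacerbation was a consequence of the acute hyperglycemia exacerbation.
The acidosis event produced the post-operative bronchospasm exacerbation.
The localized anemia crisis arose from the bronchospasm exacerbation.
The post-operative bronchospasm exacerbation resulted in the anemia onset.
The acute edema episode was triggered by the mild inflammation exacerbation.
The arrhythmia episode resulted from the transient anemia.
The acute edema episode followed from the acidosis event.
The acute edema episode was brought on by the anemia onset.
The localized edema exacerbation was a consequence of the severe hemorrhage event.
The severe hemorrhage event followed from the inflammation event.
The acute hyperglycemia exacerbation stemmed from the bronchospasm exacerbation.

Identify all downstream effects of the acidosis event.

Direct effects: the transient tachycardia, the post-operative bronchospasm exacerbation, the acute edema episode.
2 steps out: the anemia onset.
Not reachable from it: the transient anemia, the arrhythmia episode, the mild inflammation exacerbation, the inflammation event, the severe hemorrhage event, the localized edema exacerbation, the bronchospasm exacerbation, the localized anemia crisis, the acute hyperglycemia exacerbation.

the acute edema episode, the anemia onset, the post-operative bronchospasm exacerbation, the transient tachycardia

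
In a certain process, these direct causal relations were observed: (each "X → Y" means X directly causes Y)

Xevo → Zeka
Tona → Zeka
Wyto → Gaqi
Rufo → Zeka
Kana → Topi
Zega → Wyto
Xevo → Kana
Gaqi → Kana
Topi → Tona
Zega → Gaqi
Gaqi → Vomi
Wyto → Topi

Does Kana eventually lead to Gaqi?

Kana leads to Topi, Tona, Zeka; Gaqi is not among them.

No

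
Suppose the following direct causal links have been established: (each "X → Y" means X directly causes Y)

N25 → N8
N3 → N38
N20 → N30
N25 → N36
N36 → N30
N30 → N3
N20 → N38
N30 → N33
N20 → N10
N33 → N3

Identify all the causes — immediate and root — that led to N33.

N20, N25, N30, N36

Immediate cause of N33: N30.
Further upstream: N25, N36, N20.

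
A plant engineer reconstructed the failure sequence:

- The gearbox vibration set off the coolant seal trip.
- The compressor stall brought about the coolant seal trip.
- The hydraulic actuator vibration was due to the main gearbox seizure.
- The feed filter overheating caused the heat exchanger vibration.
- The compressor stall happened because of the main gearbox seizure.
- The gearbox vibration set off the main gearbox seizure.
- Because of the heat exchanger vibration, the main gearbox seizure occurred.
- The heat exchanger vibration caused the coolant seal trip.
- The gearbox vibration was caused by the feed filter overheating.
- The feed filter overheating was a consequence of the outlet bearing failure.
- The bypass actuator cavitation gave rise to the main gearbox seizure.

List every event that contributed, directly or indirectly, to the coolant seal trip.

Immediate causes of the coolant seal trip: the gearbox vibration, the heat exchanger vibration, the compressor stall.
Further upstream: the outlet bearing failure, the feed filter overheating, the main gearbox seizure, the bypass actuator cavitation.

the bypass actuator cavitation, the compressor stall, the feed filter overheating, the gearbox vibration, the heat exchanger vibration, the main gearbox seizure, the outlet bearing failure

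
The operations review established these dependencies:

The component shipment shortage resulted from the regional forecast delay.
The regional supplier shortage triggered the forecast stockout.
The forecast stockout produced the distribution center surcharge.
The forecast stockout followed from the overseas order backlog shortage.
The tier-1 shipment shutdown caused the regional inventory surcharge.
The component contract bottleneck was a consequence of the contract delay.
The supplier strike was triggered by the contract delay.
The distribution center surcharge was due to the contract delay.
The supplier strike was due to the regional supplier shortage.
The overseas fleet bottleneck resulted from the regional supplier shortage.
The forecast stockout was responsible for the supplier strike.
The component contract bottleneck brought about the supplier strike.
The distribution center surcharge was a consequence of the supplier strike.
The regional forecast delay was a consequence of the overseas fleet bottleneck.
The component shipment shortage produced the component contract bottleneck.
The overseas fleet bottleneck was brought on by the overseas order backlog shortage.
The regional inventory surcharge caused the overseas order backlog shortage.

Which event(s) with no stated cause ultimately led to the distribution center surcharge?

the contract delay, the regional supplier shortage, the tier-1 shipment shutdown

Tracing upstream from the distribution center surcharge: the distribution center surcharge ← the forecast stockout ← the regional supplier shortage.
A separate upstream branch: the distribution center surcharge ← the forecast stockout ← the overseas order backlog shortage ← the regional inventory surcharge ← the tier-1 shipment shutdown.
A separate upstream branch: the distribution center surcharge ← the contract delay.
Each of those chain origins has no stated cause.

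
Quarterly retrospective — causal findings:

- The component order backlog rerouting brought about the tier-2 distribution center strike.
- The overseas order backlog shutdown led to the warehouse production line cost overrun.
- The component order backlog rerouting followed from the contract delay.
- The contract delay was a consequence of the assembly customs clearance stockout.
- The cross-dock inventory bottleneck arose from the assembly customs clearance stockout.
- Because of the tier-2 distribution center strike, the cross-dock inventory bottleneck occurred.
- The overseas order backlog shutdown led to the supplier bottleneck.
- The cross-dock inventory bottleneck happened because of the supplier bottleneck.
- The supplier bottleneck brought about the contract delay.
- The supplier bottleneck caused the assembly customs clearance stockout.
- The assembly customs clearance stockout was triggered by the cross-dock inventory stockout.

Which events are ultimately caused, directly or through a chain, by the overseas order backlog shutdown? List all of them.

the assembly customs clearance stockout, the component order backlog rerouting, the contract delay, the cross-dock inventory bottleneck, the supplier bottleneck, the tier-2 distribution center strike, the warehouse production line cost overrun

Direct effects: the warehouse production line cost overrun, the supplier bottleneck.
2 steps out: the assembly customs clearance stockout, the contract delay, the cross-dock inventory bottleneck.
3 steps out: the component order backlog rerouting.
4 steps out: the tier-2 distribution center strike.
Not reachable from it: the cross-dock inventory stockout.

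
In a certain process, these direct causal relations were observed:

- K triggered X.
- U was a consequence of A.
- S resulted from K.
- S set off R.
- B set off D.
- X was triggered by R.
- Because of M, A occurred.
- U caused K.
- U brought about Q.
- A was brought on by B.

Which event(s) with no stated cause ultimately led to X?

B, M

Tracing upstream from X: X ← K ← U ← A ← B.
A separate upstream branch: X ← K ← U ← A ← M.
Each of those chain origins has no stated cause.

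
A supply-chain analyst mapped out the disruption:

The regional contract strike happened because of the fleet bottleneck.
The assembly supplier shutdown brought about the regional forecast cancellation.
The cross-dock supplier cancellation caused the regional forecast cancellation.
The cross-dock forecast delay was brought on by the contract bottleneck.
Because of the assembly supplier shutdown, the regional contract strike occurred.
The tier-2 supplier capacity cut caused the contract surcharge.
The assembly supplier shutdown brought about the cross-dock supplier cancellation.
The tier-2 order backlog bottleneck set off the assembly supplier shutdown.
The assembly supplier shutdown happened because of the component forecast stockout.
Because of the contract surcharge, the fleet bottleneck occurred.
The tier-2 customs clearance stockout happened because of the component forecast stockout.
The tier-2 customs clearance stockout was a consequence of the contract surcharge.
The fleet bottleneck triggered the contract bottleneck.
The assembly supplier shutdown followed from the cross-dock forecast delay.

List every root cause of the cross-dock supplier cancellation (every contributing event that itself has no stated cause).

the component forecast stockout, the tier-2 order backlog bottleneck, the tier-2 supplier capacity cut

Tracing upstream from the cross-dock supplier cancellation: the cross-dock supplier cancellation ← the assembly supplier shutdown ← the cross-dock forecast delay ← the contract bottleneck ← the fleet bottleneck ← the contract surcharge ← the tier-2 supplier capacity cut.
A separate upstream branch: the cross-dock supplier cancellation ← the assembly supplier shutdown ← the component forecast stockout.
A separate upstream branch: the cross-dock supplier cancellation ← the assembly supplier shutdown ← the tier-2 order backlog bottleneck.
Each of those chain origins has no stated cause.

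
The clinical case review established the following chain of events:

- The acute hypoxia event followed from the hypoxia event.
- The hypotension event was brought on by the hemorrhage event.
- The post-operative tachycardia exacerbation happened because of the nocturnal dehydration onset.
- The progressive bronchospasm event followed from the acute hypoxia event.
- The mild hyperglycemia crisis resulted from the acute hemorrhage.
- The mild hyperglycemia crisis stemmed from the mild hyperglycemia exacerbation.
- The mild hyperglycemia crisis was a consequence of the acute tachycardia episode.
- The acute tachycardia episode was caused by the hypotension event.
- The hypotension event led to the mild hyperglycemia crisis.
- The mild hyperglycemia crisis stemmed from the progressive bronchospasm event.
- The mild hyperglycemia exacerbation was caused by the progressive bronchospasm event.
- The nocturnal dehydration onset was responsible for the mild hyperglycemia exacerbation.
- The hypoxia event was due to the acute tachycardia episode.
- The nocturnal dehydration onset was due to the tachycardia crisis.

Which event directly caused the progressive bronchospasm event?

the acute hypoxia event

Upstream contributors include the hemorrhage event, the hypotension event, the acute tachycardia episode, the hypoxia event, but only the acute hypoxia event feeds directly into the progressive bronchospasm event.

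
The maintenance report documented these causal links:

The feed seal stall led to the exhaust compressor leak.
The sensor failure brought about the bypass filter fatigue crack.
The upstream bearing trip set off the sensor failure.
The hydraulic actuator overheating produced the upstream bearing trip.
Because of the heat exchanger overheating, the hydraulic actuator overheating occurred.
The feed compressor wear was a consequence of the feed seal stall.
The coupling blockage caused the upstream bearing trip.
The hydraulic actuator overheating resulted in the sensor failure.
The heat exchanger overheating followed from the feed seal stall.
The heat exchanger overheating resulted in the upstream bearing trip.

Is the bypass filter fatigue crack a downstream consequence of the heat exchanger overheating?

There is a causal chain: the heat exchanger overheating → the hydraulic actuator overheating → the sensor failure → the bypass filter fatigue crack.

Yes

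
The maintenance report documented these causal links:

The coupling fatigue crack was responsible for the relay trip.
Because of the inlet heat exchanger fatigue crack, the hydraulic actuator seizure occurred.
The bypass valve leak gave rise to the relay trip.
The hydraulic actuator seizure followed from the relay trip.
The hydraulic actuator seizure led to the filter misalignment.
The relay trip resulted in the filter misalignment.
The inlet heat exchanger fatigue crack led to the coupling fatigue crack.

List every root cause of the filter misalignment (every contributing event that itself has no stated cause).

Tracing upstream from the filter misalignment: the filter misalignment ← the hydraulic actuator seizure ← the inlet heat exchanger fatigue crack.
A separate upstream branch: the filter misalignment ← the relay trip ← the bypass valve leak.
Each of those chain origins has no stated cause.

the bypass valve leak, the inlet heat exchanger fatigue crack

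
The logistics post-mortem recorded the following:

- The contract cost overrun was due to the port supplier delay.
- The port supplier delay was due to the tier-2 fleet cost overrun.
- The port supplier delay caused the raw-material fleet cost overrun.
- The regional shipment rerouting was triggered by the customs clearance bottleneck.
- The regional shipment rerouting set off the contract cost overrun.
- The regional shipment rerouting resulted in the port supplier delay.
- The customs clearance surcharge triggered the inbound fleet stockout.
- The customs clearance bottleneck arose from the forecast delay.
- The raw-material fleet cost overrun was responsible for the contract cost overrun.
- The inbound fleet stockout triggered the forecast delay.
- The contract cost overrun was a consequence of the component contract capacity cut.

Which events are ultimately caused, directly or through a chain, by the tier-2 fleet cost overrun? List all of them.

Direct effects: the port supplier delay.
2 steps out: the raw-material fleet cost overrun, the contract cost overrun.
Not reachable from it: the customs clearance surcharge, the inbound fleet stockout, the forecast delay, the customs clearance bottleneck, the regional shipment rerouting, the component contract capacity cut.

the contract cost overrun, the port supplier delay, the raw-material fleet cost overrun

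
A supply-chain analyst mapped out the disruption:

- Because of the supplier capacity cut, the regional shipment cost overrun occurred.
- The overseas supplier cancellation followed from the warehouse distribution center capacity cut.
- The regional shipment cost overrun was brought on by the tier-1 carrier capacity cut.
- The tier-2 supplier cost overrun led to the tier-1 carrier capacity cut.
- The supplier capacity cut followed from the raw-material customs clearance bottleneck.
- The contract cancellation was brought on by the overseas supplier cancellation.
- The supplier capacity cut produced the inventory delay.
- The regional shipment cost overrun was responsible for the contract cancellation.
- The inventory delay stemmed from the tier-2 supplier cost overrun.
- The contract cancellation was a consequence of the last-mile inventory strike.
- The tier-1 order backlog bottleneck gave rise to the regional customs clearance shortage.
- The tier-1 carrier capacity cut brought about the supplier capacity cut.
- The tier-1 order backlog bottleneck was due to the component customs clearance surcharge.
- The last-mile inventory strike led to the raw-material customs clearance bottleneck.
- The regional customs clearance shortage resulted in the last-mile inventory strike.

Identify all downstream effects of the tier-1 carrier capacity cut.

the contract cancellation, the inventory delay, the regional shipment cost overrun, the supplier capacity cut

Direct effects: the supplier capacity cut, the regional shipment cost overrun.
2 steps out: the inventory delay, the contract cancellation.
Not reachable from it: the warehouse distribution center capacity cut, the component customs clearance surcharge, the tier-2 supplier cost overrun, the tier-1 order backlog bottleneck, the regional customs clearance shortage, the last-mile inventory strike, the raw-material customs clearance bottleneck, the overseas supplier cancellation.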